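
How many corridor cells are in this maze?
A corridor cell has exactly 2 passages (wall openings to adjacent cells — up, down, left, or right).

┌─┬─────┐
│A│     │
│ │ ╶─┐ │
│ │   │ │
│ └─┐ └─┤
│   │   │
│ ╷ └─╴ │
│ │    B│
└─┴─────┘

Counting cells with exactly 2 passages:
Total corridor cells: 12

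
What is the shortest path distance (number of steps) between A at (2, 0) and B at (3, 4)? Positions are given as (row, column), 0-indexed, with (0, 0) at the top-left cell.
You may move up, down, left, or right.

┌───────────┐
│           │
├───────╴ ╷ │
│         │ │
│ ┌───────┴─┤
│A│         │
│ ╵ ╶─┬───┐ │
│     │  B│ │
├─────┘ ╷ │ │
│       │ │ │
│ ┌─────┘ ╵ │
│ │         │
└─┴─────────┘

Finding path from (2, 0) to (3, 4):
Path: (2,0) → (3,0) → (3,1) → (2,1) → (2,2) → (2,3) → (2,4) → (2,5) → (3,5) → (4,5) → (5,5) → (5,4) → (4,4) → (3,4)
Distance: 13 steps

Solution:

┌───────────┐
│           │
├───────╴ ╷ │
│         │ │
│ ┌───────┴─┤
│A│↱ → → → ↓│
│ ╵ ╶─┬───┐ │
│↳ ↑  │  B│↓│
├─────┘ ╷ │ │
│       │↑│↓│
│ ┌─────┘ ╵ │
│ │      ↑ ↲│
└─┴─────────┘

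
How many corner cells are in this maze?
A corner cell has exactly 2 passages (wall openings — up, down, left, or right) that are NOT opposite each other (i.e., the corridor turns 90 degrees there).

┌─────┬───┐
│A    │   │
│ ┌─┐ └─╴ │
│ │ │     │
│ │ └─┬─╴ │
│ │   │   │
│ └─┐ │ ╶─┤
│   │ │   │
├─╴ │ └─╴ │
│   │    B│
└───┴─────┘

Counting corner cells (2 non-opposite passages):
Total corners: 15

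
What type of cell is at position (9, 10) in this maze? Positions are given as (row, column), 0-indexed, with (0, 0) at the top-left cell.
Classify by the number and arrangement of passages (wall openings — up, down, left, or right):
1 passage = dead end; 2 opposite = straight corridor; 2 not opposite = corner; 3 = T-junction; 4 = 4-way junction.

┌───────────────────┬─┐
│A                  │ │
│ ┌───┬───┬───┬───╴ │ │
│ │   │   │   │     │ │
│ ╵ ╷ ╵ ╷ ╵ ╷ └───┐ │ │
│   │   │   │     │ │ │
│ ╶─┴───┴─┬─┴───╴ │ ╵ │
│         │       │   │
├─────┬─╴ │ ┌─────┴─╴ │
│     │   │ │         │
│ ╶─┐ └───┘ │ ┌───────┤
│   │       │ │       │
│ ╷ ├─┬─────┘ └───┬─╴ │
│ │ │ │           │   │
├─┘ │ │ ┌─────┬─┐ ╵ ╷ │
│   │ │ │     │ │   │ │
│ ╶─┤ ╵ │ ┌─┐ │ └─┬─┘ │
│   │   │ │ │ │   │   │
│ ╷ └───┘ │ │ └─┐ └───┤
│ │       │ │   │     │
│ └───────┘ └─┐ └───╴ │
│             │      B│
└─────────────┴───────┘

Checking cell at (9, 10):
Number of passages: 2
Cell type: corner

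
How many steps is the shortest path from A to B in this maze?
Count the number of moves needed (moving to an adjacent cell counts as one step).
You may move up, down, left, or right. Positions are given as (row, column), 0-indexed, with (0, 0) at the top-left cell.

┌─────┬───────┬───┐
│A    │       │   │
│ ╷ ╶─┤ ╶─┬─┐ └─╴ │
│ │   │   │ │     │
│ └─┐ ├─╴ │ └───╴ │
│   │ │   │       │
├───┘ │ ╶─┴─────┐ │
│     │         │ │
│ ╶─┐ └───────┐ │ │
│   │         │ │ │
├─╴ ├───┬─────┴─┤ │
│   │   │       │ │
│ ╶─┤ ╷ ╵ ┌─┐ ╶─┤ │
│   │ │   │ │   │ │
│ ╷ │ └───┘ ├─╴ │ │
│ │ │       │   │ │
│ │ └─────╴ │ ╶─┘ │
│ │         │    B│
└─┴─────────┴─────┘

Using BFS to find shortest path:
Start: (0, 0), End: (8, 8)
Path found:
(0,0) → (0,1) → (1,1) → (1,2) → (2,2) → (3,2) → (3,1) → (3,0) → (4,0) → (4,1) → (5,1) → (5,0) → (6,0) → (6,1) → (7,1) → (8,1) → (8,2) → (8,3) → (8,4) → (8,5) → (7,5) → (7,4) → (7,3) → (7,2) → (6,2) → (5,2) → (5,3) → (6,3) → (6,4) → (5,4) → (5,5) → (5,6) → (6,6) → (6,7) → (7,7) → (7,6) → (8,6) → (8,7) → (8,8)
Number of steps: 38

Solution:

┌─────┬───────┬───┐
│A ↓  │       │   │
│ ╷ ╶─┤ ╶─┬─┐ └─╴ │
│ │↳ ↓│   │ │     │
│ └─┐ ├─╴ │ └───╴ │
│   │↓│   │       │
├───┘ │ ╶─┴─────┐ │
│↓ ← ↲│         │ │
│ ╶─┐ └───────┐ │ │
│↳ ↓│         │ │ │
├─╴ ├───┬─────┴─┤ │
│↓ ↲│↱ ↓│↱ → ↓  │ │
│ ╶─┤ ╷ ╵ ┌─┐ ╶─┤ │
│↳ ↓│↑│↳ ↑│ │↳ ↓│ │
│ ╷ │ └───┘ ├─╴ │ │
│ │↓│↑ ← ← ↰│↓ ↲│ │
│ │ └─────╴ │ ╶─┘ │
│ │↳ → → → ↑│↳ → B│
└─┴─────────┴─────┘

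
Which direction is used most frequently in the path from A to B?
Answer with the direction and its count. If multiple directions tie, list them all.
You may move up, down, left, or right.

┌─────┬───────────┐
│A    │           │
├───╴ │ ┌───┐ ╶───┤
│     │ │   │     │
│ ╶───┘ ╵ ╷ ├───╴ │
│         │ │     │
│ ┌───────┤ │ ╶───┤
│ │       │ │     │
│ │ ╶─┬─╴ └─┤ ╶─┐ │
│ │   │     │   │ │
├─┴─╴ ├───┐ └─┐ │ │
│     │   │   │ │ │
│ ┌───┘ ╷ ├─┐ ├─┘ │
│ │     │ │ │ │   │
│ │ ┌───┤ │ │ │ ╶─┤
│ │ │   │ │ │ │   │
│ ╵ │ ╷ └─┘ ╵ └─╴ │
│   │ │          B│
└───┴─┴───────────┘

Directions: right, right, down, left, left, down, right, right, right, up, up, right, right, right, down, right, right, down, left, left, down, right, right, down, down, down, left, down, right, down
Counts: {'right': 13, 'down': 10, 'left': 5, 'up': 2}
Most common: right (13 times)

Solution:

┌─────┬───────────┐
│A → ↓│↱ → → ↓    │
├───╴ │ ┌───┐ ╶───┤
│↓ ← ↲│↑│   │↳ → ↓│
│ ╶───┘ ╵ ╷ ├───╴ │
│↳ → → ↑  │ │↓ ← ↲│
│ ┌───────┤ │ ╶───┤
│ │       │ │↳ → ↓│
│ │ ╶─┬─╴ └─┤ ╶─┐ │
│ │   │     │   │↓│
├─┴─╴ ├───┐ └─┐ │ │
│     │   │   │ │↓│
│ ┌───┘ ╷ ├─┐ ├─┘ │
│ │     │ │ │ │↓ ↲│
│ │ ┌───┤ │ │ │ ╶─┤
│ │ │   │ │ │ │↳ ↓│
│ ╵ │ ╷ └─┘ ╵ └─╴ │
│   │ │          B│
└───┴─┴───────────┘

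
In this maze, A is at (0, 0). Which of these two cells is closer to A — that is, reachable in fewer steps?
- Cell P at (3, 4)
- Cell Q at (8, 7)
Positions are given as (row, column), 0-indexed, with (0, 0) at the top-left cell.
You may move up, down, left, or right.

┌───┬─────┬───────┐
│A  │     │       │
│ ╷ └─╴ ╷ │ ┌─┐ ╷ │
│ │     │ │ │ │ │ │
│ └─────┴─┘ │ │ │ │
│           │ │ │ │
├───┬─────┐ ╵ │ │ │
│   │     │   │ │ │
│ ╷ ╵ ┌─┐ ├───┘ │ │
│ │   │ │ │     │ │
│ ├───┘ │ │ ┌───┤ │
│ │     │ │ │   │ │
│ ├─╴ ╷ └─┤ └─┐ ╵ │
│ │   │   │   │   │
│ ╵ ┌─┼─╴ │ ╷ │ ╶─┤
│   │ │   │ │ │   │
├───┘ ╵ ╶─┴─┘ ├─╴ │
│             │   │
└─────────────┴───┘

Shortest path A → P at (3, 4): 45 steps
Shortest path A → Q at (8, 7): 23 steps

Q is closer (23 steps vs 45 steps).

Path to P:

┌───┬─────┬───────┐
│A  │     │↱ → ↓  │
│ ╷ └─╴ ╷ │ ┌─┐ ╷ │
│↓│     │ │↑│ │↓│ │
│ └─────┴─┘ │ │ │ │
│↳ → → → → ↑│ │↓│ │
├───┬─────┐ ╵ │ │ │
│↱ ↓│↱ → P│   │↓│ │
│ ╷ ╵ ┌─┐ ├───┘ │ │
│↑│↳ ↑│ │ │↓ ← ↲│ │
│ ├───┘ │ │ ┌───┤ │
│↑│  ↓ ↰│ │↓│   │ │
│ ├─╴ ╷ └─┤ └─┐ ╵ │
│↑│↓ ↲│↑ ↰│↳ ↓│   │
│ ╵ ┌─┼─╴ │ ╷ │ ╶─┤
│↑ ↲│ │↱ ↑│ │↓│   │
├───┘ ╵ ╶─┴─┘ ├─╴ │
│      ↑ ← ← ↲│   │
└─────────────┴───┘

Path to Q:

┌───┬─────┬───────┐
│A  │     │↱ → → ↓│
│ ╷ └─╴ ╷ │ ┌─┐ ╷ │
│↓│     │ │↑│ │ │↓│
│ └─────┴─┘ │ │ │ │
│↳ → → → → ↑│ │ │↓│
├───┬─────┐ ╵ │ │ │
│   │     │   │ │↓│
│ ╷ ╵ ┌─┐ ├───┘ │ │
│ │   │ │ │     │↓│
│ ├───┘ │ │ ┌───┤ │
│ │     │ │ │   │↓│
│ ├─╴ ╷ └─┤ └─┐ ╵ │
│ │   │   │   │↓ ↲│
│ ╵ ┌─┼─╴ │ ╷ │ ╶─┤
│   │ │   │ │ │↳ ↓│
├───┘ ╵ ╶─┴─┘ ├─╴ │
│             │Q ↲│
└─────────────┴───┘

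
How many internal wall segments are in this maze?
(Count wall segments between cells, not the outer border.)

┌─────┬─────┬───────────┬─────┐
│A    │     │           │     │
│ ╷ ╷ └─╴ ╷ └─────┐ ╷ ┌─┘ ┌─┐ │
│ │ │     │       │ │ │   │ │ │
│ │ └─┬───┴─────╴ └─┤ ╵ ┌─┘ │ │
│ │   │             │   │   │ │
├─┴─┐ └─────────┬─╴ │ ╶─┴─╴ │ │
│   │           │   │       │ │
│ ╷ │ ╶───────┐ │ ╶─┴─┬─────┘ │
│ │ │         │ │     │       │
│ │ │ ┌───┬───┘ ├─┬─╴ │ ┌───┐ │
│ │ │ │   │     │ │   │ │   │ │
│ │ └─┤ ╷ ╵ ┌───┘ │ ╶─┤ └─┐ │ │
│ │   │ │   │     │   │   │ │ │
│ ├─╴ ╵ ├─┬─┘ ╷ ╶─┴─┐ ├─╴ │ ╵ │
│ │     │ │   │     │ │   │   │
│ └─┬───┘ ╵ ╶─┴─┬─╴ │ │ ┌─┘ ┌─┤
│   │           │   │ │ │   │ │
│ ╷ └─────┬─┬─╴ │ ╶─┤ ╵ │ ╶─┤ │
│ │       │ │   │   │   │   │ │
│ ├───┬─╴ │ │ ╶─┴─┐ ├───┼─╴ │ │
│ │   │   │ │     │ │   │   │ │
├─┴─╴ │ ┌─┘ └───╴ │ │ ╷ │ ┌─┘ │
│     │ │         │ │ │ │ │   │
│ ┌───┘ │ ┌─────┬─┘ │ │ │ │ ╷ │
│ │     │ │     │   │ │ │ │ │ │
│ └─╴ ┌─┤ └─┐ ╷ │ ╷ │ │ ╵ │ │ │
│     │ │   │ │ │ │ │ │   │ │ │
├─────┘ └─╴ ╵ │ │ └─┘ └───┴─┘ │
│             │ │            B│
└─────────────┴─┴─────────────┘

Counting internal wall segments:
Total internal walls: 196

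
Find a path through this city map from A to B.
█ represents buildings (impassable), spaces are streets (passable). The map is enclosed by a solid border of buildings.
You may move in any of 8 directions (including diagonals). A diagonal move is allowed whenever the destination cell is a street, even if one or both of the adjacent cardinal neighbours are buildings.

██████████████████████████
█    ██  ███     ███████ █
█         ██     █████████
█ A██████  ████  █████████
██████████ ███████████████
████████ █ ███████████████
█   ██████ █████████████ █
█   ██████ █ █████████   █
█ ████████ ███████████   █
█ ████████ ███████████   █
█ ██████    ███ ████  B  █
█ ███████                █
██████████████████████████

Finding the shortest path from A to B:
Movement: 8-directional
Path length: 25 steps
Directions: up-right → right → right → right → right → right → down-right → down-right → down → down → down → down → down → down-right → down-right → right → right → right → right → right → right → right → right → right → up-right

Solution:

██████████████████████████
█    ██  ███     ███████ █
█  →→→→→↘ ██     █████████
█ A██████↘ ████  █████████
██████████↓███████████████
████████ █↓███████████████
█   ██████↓█████████████ █
█   ██████↓█ █████████   █
█ ████████↓███████████   █
█ ████████↘███████████   █
█ ██████   ↘███ ████  B  █
█ ███████   →→→→→→→→→↗   █
██████████████████████████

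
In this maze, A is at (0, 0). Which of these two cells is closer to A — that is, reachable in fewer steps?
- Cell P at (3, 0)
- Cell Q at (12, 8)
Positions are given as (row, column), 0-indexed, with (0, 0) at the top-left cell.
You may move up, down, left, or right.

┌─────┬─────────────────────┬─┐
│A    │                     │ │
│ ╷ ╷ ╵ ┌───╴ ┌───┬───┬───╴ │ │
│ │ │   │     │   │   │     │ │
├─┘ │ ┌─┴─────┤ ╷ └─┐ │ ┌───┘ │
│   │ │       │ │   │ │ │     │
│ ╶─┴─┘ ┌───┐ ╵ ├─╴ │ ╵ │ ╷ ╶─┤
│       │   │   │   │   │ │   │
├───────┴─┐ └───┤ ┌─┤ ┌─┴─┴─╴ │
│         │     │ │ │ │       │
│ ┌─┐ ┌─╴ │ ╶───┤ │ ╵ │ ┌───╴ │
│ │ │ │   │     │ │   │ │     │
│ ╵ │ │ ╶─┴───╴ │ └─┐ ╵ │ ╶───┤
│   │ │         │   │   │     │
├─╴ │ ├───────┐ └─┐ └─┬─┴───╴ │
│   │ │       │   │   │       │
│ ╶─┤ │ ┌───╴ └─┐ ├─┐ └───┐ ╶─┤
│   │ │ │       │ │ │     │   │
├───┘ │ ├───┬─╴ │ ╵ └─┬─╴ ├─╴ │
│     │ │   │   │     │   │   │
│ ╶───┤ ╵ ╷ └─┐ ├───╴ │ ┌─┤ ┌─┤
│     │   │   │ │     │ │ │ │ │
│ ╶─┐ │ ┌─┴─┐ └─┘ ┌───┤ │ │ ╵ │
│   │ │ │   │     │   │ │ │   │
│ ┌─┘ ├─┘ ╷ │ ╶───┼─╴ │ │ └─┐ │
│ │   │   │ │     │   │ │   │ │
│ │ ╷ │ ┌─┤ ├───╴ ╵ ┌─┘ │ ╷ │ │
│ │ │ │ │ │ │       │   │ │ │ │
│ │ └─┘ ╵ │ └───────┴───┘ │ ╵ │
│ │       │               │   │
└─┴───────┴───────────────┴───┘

Shortest path A → P at (3, 0): 5 steps
Shortest path A → Q at (12, 8): 110 steps

P is closer (5 steps vs 110 steps).

Path to P:

┌─────┬─────────────────────┬─┐
│A ↓  │                     │ │
│ ╷ ╷ ╵ ┌───╴ ┌───┬───┬───╴ │ │
│ │↓│   │     │   │   │     │ │
├─┘ │ ┌─┴─────┤ ╷ └─┐ │ ┌───┘ │
│↓ ↲│ │       │ │   │ │ │     │
│ ╶─┴─┘ ┌───┐ ╵ ├─╴ │ ╵ │ ╷ ╶─┤
│P      │   │   │   │   │ │   │
├───────┴─┐ └───┤ ┌─┤ ┌─┴─┴─╴ │
│         │     │ │ │ │       │
│ ┌─┐ ┌─╴ │ ╶───┤ │ ╵ │ ┌───╴ │
│ │ │ │   │     │ │   │ │     │
│ ╵ │ │ ╶─┴───╴ │ └─┐ ╵ │ ╶───┤
│   │ │         │   │   │     │
├─╴ │ ├───────┐ └─┐ └─┬─┴───╴ │
│   │ │       │   │   │       │
│ ╶─┤ │ ┌───╴ └─┐ ├─┐ └───┐ ╶─┤
│   │ │ │       │ │ │     │   │
├───┘ │ ├───┬─╴ │ ╵ └─┬─╴ ├─╴ │
│     │ │   │   │     │   │   │
│ ╶───┤ ╵ ╷ └─┐ ├───╴ │ ┌─┤ ┌─┤
│     │   │   │ │     │ │ │ │ │
│ ╶─┐ │ ┌─┴─┐ └─┘ ┌───┤ │ │ ╵ │
│   │ │ │   │     │   │ │ │   │
│ ┌─┘ ├─┘ ╷ │ ╶───┼─╴ │ │ └─┐ │
│ │   │   │ │     │   │ │   │ │
│ │ ╷ │ ┌─┤ ├───╴ ╵ ┌─┘ │ ╷ │ │
│ │ │ │ │ │ │       │   │ │ │ │
│ │ └─┘ ╵ │ └───────┴───┘ │ ╵ │
│ │       │               │   │
└─┴───────┴───────────────┴───┘

Path to Q:

┌─────┬─────────────────────┬─┐
│A → ↓│↱ → → → → → → → → → ↓│ │
│ ╷ ╷ ╵ ┌───╴ ┌───┬───┬───╴ │ │
│ │ │↳ ↑│     │   │   │↓ ← ↲│ │
├─┘ │ ┌─┴─────┤ ╷ └─┐ │ ┌───┘ │
│   │ │       │ │   │ │↓│     │
│ ╶─┴─┘ ┌───┐ ╵ ├─╴ │ ╵ │ ╷ ╶─┤
│       │   │   │   │↓ ↲│ │   │
├───────┴─┐ └───┤ ┌─┤ ┌─┴─┴─╴ │
│    ↱ → ↓│     │ │ │↓│↱ → → ↓│
│ ┌─┐ ┌─╴ │ ╶───┤ │ ╵ │ ┌───╴ │
│ │ │↑│↓ ↲│     │ │  ↓│↑│↓ ← ↲│
│ ╵ │ │ ╶─┴───╴ │ └─┐ ╵ │ ╶───┤
│   │↑│↳ → → → ↓│   │↳ ↑│↳ → ↓│
├─╴ │ ├───────┐ └─┐ └─┬─┴───╴ │
│   │↑│       │↳ ↓│   │    ↓ ↲│
│ ╶─┤ │ ┌───╴ └─┐ ├─┐ └───┐ ╶─┤
│   │↑│ │       │↓│ │     │↳ ↓│
├───┘ │ ├───┬─╴ │ ╵ └─┬─╴ ├─╴ │
│↱ → ↑│ │   │   │↳ → ↓│   │↓ ↲│
│ ╶───┤ ╵ ╷ └─┐ ├───╴ │ ┌─┤ ┌─┤
│↑ ← ↰│   │   │ │↓ ← ↲│ │ │↓│ │
│ ╶─┐ │ ┌─┴─┐ └─┘ ┌───┤ │ │ ╵ │
│   │↑│ │↓ ↰│↓ ← ↲│   │ │ │↳ ↓│
│ ┌─┘ ├─┘ ╷ │ ╶───┼─╴ │ │ └─┐ │
│ │↱ ↑│↓ ↲│↑│↳ → Q│   │ │↓ ↰│↓│
│ │ ╷ │ ┌─┤ ├───╴ ╵ ┌─┘ │ ╷ │ │
│ │↑│ │↓│ │↑│       │   │↓│↑│↓│
│ │ └─┘ ╵ │ └───────┴───┘ │ ╵ │
│ │↑ ← ↲  │↑ ← ← ← ← ← ← ↲│↑ ↲│
└─┴───────┴───────────────┴───┘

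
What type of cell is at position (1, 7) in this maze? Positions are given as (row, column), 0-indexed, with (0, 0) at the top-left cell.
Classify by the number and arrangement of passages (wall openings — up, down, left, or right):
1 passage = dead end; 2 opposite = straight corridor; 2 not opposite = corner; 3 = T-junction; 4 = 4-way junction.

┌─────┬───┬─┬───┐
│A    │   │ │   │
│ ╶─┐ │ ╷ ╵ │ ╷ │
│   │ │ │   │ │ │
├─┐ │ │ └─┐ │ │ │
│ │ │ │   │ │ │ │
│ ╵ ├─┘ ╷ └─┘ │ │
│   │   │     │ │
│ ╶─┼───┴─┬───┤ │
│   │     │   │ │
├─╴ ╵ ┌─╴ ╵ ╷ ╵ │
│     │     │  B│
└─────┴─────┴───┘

Checking cell at (1, 7):
Number of passages: 2
Cell type: straight corridor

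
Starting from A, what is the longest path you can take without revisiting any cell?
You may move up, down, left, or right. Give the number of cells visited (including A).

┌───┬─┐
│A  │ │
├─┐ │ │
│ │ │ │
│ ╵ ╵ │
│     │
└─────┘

Finding longest simple path using DFS:
Start: (0, 0)
Longest path visits 7 cells
Path: A → right → down → down → right → up → up

Solution:

┌───┬─┐
│A ↓│B│
├─┐ │ │
│ │↓│↑│
│ ╵ ╵ │
│  ↳ ↑│
└─────┘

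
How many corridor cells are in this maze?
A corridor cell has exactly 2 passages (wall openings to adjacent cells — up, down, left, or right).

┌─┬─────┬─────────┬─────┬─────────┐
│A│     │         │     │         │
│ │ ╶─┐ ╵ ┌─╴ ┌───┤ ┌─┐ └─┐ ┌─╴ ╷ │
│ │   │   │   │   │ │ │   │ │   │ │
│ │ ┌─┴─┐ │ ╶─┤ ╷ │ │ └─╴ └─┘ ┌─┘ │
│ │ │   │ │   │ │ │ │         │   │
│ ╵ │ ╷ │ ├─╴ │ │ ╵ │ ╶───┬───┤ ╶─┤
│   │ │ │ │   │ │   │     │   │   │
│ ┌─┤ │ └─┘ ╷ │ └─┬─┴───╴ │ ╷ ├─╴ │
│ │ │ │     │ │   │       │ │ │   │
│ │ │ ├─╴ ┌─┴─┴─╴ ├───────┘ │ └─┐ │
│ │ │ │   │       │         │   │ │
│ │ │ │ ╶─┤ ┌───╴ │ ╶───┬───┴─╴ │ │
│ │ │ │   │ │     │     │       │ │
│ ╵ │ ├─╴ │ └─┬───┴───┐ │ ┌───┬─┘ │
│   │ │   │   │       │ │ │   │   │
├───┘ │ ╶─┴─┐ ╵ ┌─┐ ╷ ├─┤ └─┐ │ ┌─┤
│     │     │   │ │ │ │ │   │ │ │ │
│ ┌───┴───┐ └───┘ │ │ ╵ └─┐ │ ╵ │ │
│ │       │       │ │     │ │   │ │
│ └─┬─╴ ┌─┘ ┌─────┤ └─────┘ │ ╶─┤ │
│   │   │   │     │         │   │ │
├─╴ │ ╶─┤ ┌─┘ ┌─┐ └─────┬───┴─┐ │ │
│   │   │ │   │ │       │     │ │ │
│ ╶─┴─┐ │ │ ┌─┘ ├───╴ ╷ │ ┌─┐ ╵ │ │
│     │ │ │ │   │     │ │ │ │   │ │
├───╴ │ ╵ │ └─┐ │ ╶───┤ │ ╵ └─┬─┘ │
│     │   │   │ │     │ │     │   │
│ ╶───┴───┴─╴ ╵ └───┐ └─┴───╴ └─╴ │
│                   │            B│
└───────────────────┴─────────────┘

Counting cells with exactly 2 passages:
Total corridor cells: 205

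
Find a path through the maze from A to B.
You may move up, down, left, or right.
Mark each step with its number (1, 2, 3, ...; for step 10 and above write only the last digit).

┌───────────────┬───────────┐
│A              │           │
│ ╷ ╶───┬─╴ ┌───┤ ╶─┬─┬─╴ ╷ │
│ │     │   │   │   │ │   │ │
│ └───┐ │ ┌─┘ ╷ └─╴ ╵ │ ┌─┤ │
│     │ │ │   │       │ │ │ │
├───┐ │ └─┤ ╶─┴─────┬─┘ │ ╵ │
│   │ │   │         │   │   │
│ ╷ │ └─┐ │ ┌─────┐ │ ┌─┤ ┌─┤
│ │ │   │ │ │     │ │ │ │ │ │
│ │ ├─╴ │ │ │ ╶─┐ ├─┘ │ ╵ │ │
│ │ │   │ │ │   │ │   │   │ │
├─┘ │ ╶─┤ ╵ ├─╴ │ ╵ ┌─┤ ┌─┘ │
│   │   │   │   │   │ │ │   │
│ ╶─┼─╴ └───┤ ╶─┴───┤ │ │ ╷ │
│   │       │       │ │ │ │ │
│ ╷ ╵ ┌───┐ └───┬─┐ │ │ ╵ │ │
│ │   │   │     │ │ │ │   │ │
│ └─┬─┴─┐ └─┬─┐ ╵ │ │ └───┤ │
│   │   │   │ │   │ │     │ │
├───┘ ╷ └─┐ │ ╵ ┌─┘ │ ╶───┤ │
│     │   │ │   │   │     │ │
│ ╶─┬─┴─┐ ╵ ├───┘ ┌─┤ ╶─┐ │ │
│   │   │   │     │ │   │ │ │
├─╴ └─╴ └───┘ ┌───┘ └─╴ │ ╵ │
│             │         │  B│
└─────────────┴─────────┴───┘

Finding the shortest path through the maze:
Path length: 49 steps
Directions: right → down → right → right → down → down → right → down → down → down → right → up → up → up → up → right → up → right → down → right → right → up → left → up → right → right → right → right → right → down → down → down → left → down → down → left → down → down → down → right → up → up → right → down → down → down → down → down → down

Solution:

┌───────────────┬───────────┐
│A 1            │4 5 6 7 8 9│
│ ╷ ╶───┬─╴ ┌───┤ ╶─┬─┬─╴ ╷ │
│ │2 3 4│   │7 8│3 2│ │   │0│
│ └───┐ │ ┌─┘ ╷ └─╴ ╵ │ ┌─┤ │
│     │5│ │5 6│9 0 1  │ │ │1│
├───┐ │ └─┤ ╶─┴─────┬─┘ │ ╵ │
│   │ │6 7│4        │   │3 2│
│ ╷ │ └─┐ │ ┌─────┐ │ ┌─┤ ┌─┤
│ │ │   │8│3│     │ │ │ │4│ │
│ │ ├─╴ │ │ │ ╶─┐ ├─┘ │ ╵ │ │
│ │ │   │9│2│   │ │   │6 5│ │
├─┘ │ ╶─┤ ╵ ├─╴ │ ╵ ┌─┤ ┌─┘ │
│   │   │0 1│   │   │ │7│2 3│
│ ╶─┼─╴ └───┤ ╶─┴───┤ │ │ ╷ │
│   │       │       │ │8│1│4│
│ ╷ ╵ ┌───┐ └───┬─┐ │ │ ╵ │ │
│ │   │   │     │ │ │ │9 0│5│
│ └─┬─┴─┐ └─┬─┐ ╵ │ │ └───┤ │
│   │   │   │ │   │ │     │6│
├───┘ ╷ └─┐ │ ╵ ┌─┘ │ ╶───┤ │
│     │   │ │   │   │     │7│
│ ╶─┬─┴─┐ ╵ ├───┘ ┌─┤ ╶─┐ │ │
│   │   │   │     │ │   │ │8│
├─╴ └─╴ └───┘ ┌───┘ └─╴ │ ╵ │
│             │         │  B│
└─────────────┴─────────┴───┘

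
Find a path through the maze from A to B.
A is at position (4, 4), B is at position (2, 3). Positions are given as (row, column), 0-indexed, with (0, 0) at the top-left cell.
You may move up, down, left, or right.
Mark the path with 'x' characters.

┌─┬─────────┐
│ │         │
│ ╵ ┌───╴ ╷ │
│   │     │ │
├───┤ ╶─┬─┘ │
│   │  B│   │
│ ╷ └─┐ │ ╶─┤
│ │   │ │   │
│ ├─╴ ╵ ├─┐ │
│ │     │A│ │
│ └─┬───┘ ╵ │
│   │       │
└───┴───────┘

Finding the shortest path from (4, 4) to (2, 3):
Path length: 15 steps
Directions: down → right → up → up → left → up → right → up → up → left → down → left → left → down → right

Solution:

┌─┬─────────┐
│ │      x x│
│ ╵ ┌───╴ ╷ │
│   │x x x│x│
├───┤ ╶─┬─┘ │
│   │x B│x x│
│ ╷ └─┐ │ ╶─┤
│ │   │ │x x│
│ ├─╴ ╵ ├─┐ │
│ │     │A│x│
│ └─┬───┘ ╵ │
│   │    x x│
└───┴───────┘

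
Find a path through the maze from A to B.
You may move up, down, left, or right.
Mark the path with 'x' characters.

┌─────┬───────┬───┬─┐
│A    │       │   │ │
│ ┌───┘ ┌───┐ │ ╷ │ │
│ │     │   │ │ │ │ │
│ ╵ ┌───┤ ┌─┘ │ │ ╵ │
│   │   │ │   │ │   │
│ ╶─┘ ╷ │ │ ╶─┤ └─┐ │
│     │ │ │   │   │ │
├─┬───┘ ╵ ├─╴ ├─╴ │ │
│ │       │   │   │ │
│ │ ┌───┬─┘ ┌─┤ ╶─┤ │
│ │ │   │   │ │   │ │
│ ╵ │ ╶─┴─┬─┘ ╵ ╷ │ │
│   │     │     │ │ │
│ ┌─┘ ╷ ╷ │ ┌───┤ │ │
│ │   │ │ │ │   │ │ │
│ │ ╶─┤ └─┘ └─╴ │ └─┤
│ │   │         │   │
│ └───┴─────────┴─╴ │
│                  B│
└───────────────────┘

Finding the shortest path through the maze:
Path length: 26 steps
Directions: down → down → down → right → right → up → right → down → down → left → left → down → down → left → down → down → down → right → right → right → right → right → right → right → right → right

Solution:

┌─────┬───────┬───┬─┐
│A    │       │   │ │
│ ┌───┘ ┌───┐ │ ╷ │ │
│x│     │   │ │ │ │ │
│ ╵ ┌───┤ ┌─┘ │ │ ╵ │
│x  │x x│ │   │ │   │
│ ╶─┘ ╷ │ │ ╶─┤ └─┐ │
│x x x│x│ │   │   │ │
├─┬───┘ ╵ ├─╴ ├─╴ │ │
│ │x x x  │   │   │ │
│ │ ┌───┬─┘ ┌─┤ ╶─┤ │
│ │x│   │   │ │   │ │
│ ╵ │ ╶─┴─┬─┘ ╵ ╷ │ │
│x x│     │     │ │ │
│ ┌─┘ ╷ ╷ │ ┌───┤ │ │
│x│   │ │ │ │   │ │ │
│ │ ╶─┤ └─┘ └─╴ │ └─┤
│x│   │         │   │
│ └───┴─────────┴─╴ │
│x x x x x x x x x B│
└───────────────────┘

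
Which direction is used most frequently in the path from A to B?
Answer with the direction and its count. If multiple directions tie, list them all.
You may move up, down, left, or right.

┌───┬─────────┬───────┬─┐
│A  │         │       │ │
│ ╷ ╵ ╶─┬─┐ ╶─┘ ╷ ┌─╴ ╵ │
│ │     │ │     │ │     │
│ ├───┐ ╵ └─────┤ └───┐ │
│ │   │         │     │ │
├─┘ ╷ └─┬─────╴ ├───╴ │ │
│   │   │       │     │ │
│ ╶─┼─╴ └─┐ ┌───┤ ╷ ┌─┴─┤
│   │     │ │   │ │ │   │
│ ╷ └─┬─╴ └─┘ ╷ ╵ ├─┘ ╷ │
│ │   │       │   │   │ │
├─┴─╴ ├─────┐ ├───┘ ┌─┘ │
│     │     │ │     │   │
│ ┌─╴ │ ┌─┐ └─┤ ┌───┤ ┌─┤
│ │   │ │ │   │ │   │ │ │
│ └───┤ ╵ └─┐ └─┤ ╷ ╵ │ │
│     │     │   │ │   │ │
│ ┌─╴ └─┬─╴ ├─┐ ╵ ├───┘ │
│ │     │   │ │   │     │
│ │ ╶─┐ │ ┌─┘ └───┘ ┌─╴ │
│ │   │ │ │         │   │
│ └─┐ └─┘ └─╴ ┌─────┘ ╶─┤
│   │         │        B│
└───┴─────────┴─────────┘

Directions: right, down, right, up, right, right, right, down, right, right, up, right, down, down, right, right, down, left, left, down, down, left, up, left, down, left, left, up, left, up, left, up, left, down, left, down, right, down, right, down, left, left, down, down, right, right, down, left, down, right, down, right, right, right, right, up, right, right, right, up, right, right, down, left, down, right
Counts: {'right': 25, 'down': 19, 'up': 8, 'left': 14}
Most common: right (25 times)

Solution:

┌───┬─────────┬───────┬─┐
│A ↓│↱ → → ↓  │↱ ↓    │ │
│ ╷ ╵ ╶─┬─┐ ╶─┘ ╷ ┌─╴ ╵ │
│ │↳ ↑  │ │↳ → ↑│↓│     │
│ ├───┐ ╵ └─────┤ └───┐ │
│ │↓ ↰│         │↳ → ↓│ │
├─┘ ╷ └─┬─────╴ ├───╴ │ │
│↓ ↲│↑ ↰│       │↓ ← ↲│ │
│ ╶─┼─╴ └─┐ ┌───┤ ╷ ┌─┴─┤
│↳ ↓│  ↑ ↰│ │↓ ↰│↓│ │   │
│ ╷ └─┬─╴ └─┘ ╷ ╵ ├─┘ ╷ │
│ │↳ ↓│  ↑ ← ↲│↑ ↲│   │ │
├─┴─╴ ├─────┐ ├───┘ ┌─┘ │
│↓ ← ↲│     │ │     │   │
│ ┌─╴ │ ┌─┐ └─┤ ┌───┤ ┌─┤
│↓│   │ │ │   │ │   │ │ │
│ └───┤ ╵ └─┐ └─┤ ╷ ╵ │ │
│↳ → ↓│     │   │ │   │ │
│ ┌─╴ └─┬─╴ ├─┐ ╵ ├───┘ │
│ │↓ ↲  │   │ │   │↱ → ↓│
│ │ ╶─┐ │ ┌─┘ └───┘ ┌─╴ │
│ │↳ ↓│ │ │  ↱ → → ↑│↓ ↲│
│ └─┐ └─┘ └─╴ ┌─────┘ ╶─┤
│   │↳ → → → ↑│      ↳ B│
└───┴─────────┴─────────┘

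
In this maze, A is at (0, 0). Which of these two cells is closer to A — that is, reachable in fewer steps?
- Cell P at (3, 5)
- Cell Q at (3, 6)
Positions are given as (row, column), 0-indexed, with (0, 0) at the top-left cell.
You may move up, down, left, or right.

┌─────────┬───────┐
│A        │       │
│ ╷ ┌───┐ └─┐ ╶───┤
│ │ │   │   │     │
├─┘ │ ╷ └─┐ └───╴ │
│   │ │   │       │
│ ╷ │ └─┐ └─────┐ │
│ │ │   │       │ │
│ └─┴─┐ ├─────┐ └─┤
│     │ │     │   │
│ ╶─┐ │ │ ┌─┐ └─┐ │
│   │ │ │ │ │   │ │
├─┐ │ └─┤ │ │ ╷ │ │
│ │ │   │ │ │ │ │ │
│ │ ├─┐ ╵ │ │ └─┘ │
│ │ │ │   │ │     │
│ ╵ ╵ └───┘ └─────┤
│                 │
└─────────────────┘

Shortest path A → P at (3, 5): 30 steps
Shortest path A → Q at (3, 6): 29 steps

Q is closer (29 steps vs 30 steps).

Path to P:

┌─────────┬───────┐
│A ↓      │       │
│ ╷ ┌───┐ └─┐ ╶───┤
│ │↓│   │   │     │
├─┘ │ ╷ └─┐ └───╴ │
│↓ ↲│ │   │       │
│ ╷ │ └─┐ └─────┐ │
│↓│ │   │  P ← ↰│ │
│ └─┴─┐ ├─────┐ └─┤
│↳ → ↓│ │↱ → ↓│↑ ↰│
│ ╶─┐ │ │ ┌─┐ └─┐ │
│   │↓│ │↑│ │↓  │↑│
├─┐ │ └─┤ │ │ ╷ │ │
│ │ │↳ ↓│↑│ │↓│ │↑│
│ │ ├─┐ ╵ │ │ └─┘ │
│ │ │ │↳ ↑│ │↳ → ↑│
│ ╵ ╵ └───┘ └─────┤
│                 │
└─────────────────┘

Path to Q:

┌─────────┬───────┐
│A ↓      │       │
│ ╷ ┌───┐ └─┐ ╶───┤
│ │↓│   │   │     │
├─┘ │ ╷ └─┐ └───╴ │
│↓ ↲│ │   │       │
│ ╷ │ └─┐ └─────┐ │
│↓│ │   │    Q ↰│ │
│ └─┴─┐ ├─────┐ └─┤
│↳ → ↓│ │↱ → ↓│↑ ↰│
│ ╶─┐ │ │ ┌─┐ └─┐ │
│   │↓│ │↑│ │↓  │↑│
├─┐ │ └─┤ │ │ ╷ │ │
│ │ │↳ ↓│↑│ │↓│ │↑│
│ │ ├─┐ ╵ │ │ └─┘ │
│ │ │ │↳ ↑│ │↳ → ↑│
│ ╵ ╵ └───┘ └─────┤
│                 │
└─────────────────┘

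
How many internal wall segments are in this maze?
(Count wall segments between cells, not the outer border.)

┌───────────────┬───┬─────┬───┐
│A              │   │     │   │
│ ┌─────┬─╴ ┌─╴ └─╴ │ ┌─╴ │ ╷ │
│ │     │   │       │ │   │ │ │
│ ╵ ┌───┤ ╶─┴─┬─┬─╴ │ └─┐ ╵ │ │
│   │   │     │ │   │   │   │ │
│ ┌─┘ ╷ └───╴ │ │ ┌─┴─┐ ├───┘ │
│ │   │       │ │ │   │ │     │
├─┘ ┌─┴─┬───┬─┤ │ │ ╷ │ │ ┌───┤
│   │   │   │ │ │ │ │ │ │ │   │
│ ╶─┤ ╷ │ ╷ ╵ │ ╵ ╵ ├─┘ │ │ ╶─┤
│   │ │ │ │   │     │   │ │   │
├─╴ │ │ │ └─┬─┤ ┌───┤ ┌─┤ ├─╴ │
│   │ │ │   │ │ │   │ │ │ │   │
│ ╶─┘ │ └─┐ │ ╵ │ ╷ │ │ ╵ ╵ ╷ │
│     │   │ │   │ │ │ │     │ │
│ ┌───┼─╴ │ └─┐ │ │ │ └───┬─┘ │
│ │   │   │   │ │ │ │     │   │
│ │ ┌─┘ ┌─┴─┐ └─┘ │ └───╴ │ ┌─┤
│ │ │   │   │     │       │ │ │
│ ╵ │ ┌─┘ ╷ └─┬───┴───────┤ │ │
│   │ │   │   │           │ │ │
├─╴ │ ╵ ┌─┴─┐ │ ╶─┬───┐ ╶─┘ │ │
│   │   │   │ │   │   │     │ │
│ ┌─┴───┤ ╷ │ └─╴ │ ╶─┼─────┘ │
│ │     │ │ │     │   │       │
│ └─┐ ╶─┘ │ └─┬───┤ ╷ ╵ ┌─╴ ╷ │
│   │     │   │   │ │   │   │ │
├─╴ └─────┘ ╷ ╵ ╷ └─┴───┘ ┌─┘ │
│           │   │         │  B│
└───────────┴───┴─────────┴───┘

Counting internal wall segments:
Total internal walls: 196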